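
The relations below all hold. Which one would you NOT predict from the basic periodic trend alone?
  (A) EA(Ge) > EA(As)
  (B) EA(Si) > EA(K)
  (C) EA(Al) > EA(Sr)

The general trend: electron affinity increases across a period and decreases down a group.
(A) Ge (period 4, group 14) vs As (period 4, group 15): the stated order contradicts the simple trend.
(B) Si (period 3, group 14) vs K (period 4, group 1): the stated order agrees with the simple trend.
(C) Al (period 3, group 13) vs Sr (period 5, group 2): the stated order agrees with the simple trend.
The exception is (A): adding an electron to As's half-filled 4p³ is unfavourable, so Ge (4p²) has the more exothermic EA.

(A)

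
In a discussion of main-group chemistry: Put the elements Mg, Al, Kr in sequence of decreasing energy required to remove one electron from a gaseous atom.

Across a period the outer electron is held more tightly (higher IE₁); down a group it sits in a higher shell, more shielded, and comes off more easily.
These span different periods and groups, so the two trends combine.
Mg > Al: this pair runs against the simple trend — see the exception note.
Kr > Mg: the two effects oppose for this pair; the across-period effect wins (1351 vs 738 kJ/mol).
Note the exception: Mg has a higher first ionization energy than Al, contrary to the simple trend — Al's single 3p electron is easier to remove than one from Mg's filled 3s².
Tabulated first ionization energy (kJ/mol): Mg 738, Al 578, Kr 1351.
So from highest to lowest: Kr > Mg > Al.

Kr, Mg, Al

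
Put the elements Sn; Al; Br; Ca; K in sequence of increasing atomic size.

Al is in period 3, group 13; K is in period 4, group 1; Ca is in period 4, group 2; Br is in period 4, group 17; Sn is in period 5, group 14.
Atomic radius shrinks across a period as nuclear charge pulls the same shell inward, and grows down a group as new shells are added.
Here both period and group differ, so the two effects have to be weighed against each other.
Al > Br: period and group pull opposite ways; the across-period shift dominates (126 vs 114 pm).
Sn > Al: period and group pull opposite ways; the down-group shift dominates (140 vs 126 pm).
Ca > Sn: the two effects oppose for this pair; the across-period effect wins (171 vs 140 pm).
K > Ca: both are in period 4; the period trend gives K the larger value.
For reference (pm): Al 126, K 196, Ca 171, Br 114, Sn 140.
So from smallest to largest: Br < Al < Sn < Ca < K.

Br < Al < Sn < Ca < K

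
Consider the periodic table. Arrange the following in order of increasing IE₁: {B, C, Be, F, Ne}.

Be is in period 2, group 2; B is in period 2, group 13; C is in period 2, group 14; F is in period 2, group 17; Ne is in period 2, group 18.
First ionization energy rises across a period (greater Z_eff holds electrons more tightly) and falls down a group (valence electrons are farther from the nucleus).
All lie in period 2; the across-period trend (first ionization energy increases left to right) applies, with the exception below.
Note the exception: Be has a higher first ionization energy than B, contrary to the simple trend — removing B's lone 2p electron is easier than breaking Be's filled 2s².
Approximate values (kJ/mol): Be 900, B 801, C 1086, F 1681, Ne 2081.
So from lowest to highest: B < Be < C < F < Ne.

B < Be < C < F < Ne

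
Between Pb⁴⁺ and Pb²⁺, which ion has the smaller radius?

Pb⁴⁺

Both ions have Z = 82 protons, but Pb⁴⁺ has lost more electrons, so its remaining electrons feel a larger effective nuclear charge per electron and are pulled in more tightly.
Higher positive charge → smaller ion, so Pb²⁺ > Pb⁴⁺.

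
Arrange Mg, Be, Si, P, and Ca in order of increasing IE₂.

IE_2 is the cost of taking one more electron from the +1 cation: Mg⁺ still has 1 valence electron; Be⁺ still has 1 valence electron; Si⁺ still has 3 valence electrons; P⁺ still has 4 valence electrons; Ca⁺ still has 1 valence electron.
All are still removing valence electrons, so compare the +1 ions as you would atoms: IE_2 generally rises across a period (higher Z_eff) and falls down a group (larger shell), subject to the usual subshell exceptions.
Valence configurations: Mg⁺ [Ne]3s¹, Be⁺ [He]2s¹, Si⁺ [Ne]3s²3p¹, P⁺ [Ne]3s²3p², Ca⁺ [Ar]4s¹.
The numbers (kJ/mol): Mg 1451, Be 1757, Si 1577, P 1907, Ca 1145.
So the second ionization energies run Ca < Mg < Si < Be < P.

Ca < Mg < Si < Be < P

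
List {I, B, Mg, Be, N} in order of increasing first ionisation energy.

Mg < B < Be < I < N

Across a period the outer electron is held more tightly (higher IE₁); down a group it sits in a higher shell, more shielded, and comes off more easily.
These span different periods and groups, so the two trends combine.
B > Mg: relative to Mg, both the across-period and down-group shifts push B's first ionization energy up.
Be > B: this pair runs against the simple trend — see the exception note.
I > Be: period and group pull opposite ways; the across-period shift dominates (1008 vs 900 kJ/mol).
N > I: period and group pull opposite ways; the down-group shift dominates (1402 vs 1008 kJ/mol).
Note the exception: Be has a higher first ionization energy than B, contrary to the simple trend — removing B's lone 2p electron is easier than breaking Be's filled 2s².
Approximate values (kJ/mol): Be 900, B 801, N 1402, Mg 738, I 1008.
So from lowest to highest: Mg < B < Be < I < N.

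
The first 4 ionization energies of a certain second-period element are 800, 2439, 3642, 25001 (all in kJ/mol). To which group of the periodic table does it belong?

Group 13

Look for the largest jump between consecutive ionization energies: IE4/IE3 ≈ 6.9, far larger than any earlier ratio.
That jump marks the point where a core electron is being removed. So the atom has 3 valence electrons.
A main-group element with 3 valence electrons is in group 13.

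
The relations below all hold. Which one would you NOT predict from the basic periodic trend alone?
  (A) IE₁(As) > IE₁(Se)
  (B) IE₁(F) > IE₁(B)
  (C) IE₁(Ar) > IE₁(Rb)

(A)

The general trend: first ionisation energy increases across a period and decreases down a group.
(A) As (period 4, group 15) vs Se (period 4, group 16): the stated order contradicts the simple trend.
(B) F (period 2, group 17) vs B (period 2, group 13): the stated order agrees with the simple trend.
(C) Ar (period 3, group 18) vs Rb (period 5, group 1): the stated order agrees with the simple trend.
The exception is (A): Se (4p⁴) ionizes more easily than half-filled As (4p³).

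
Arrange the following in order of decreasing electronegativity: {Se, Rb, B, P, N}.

N > Se > P > B > Rb

Electronegativity increases across a period and decreases down a group, tracking effective nuclear charge and atomic size.
Neither a single period nor a single group — weigh both effects.
B > Rb: relative to Rb, both the across-period and down-group shifts push B's electronegativity up.
P > B: period and group pull opposite ways; the across-period shift dominates (2.19 vs 2.04).
Se > P: period and group pull opposite ways; the across-period shift dominates (2.55 vs 2.19).
N > Se: period and group pull opposite ways; the down-group shift dominates (3.04 vs 2.55).
For reference (Pauling): B 2.04, N 3.04, P 2.19, Se 2.55, Rb 0.82.
So from highest to lowest: N > Se > P > B > Rb.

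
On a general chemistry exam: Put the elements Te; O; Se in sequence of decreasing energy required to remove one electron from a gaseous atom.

O > Se > Te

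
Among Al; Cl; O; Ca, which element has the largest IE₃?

Consider each +2 ion: Al²⁺ still has 1 valence electron; Cl²⁺ still has 5 valence electrons; O²⁺ still has 4 valence electrons; Ca²⁺ is the bare [Ar] core.
Usually core removal costs more than valence removal, but here the competition is close: a tightly held n=2 valence electron can cost more to remove than an n=3 core electron, so the actual values have to decide it.
Valence configurations: Al²⁺ [Ne]3s¹, Cl²⁺ [Ne]3s²3p³, O²⁺ [He]2s²2p².
The numbers (kJ/mol): Al 2745, Cl 3822, O 5300, Ca 4912.
Overall IE_3 order: Al < Cl < Ca < O.

O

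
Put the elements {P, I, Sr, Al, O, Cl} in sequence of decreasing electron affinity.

Cl > I > O > P > Al > Sr

EA tends to increase across a period and decrease down a group, though the pattern is less regular than for IE or radius.
Here both period and group differ, so the two effects have to be weighed against each other.
Al > Sr: relative to Sr, both the across-period and down-group shifts push Al's electron affinity up.
P > Al: P lies to the right of Al in period 3, so the across-period effect alone puts P higher.
O > P: both effects reinforce here, so O is clearly the higher of the two.
I > O: the two effects oppose for this pair; the across-period effect wins (295 vs 141 kJ/mol).
Cl > I: they share group 17; the group trend gives Cl the larger value.
For reference (kJ/mol): O 141, Al 42, P 72, Cl 349, Sr 5, I 295.
So from highest to lowest: Cl > I > O > P > Al > Sr.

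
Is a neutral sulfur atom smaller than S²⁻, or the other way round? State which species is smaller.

S

Forming S²⁻ adds 2 electrons to S. More electron–electron repulsion in the same shell, with unchanged nuclear charge, lets the cloud expand.
An anion is larger than its parent atom: S²⁻ > S.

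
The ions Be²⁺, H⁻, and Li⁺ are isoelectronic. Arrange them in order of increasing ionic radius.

Be²⁺ < Li⁺ < H⁻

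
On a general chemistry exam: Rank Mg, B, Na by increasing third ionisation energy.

B < Na < Mg

The third ionization energy removes an electron from the +2 ion. For each element: Mg²⁺ is the bare [Ne] core; B²⁺ still has 1 valence electron; Na²⁺ is already 1 electron into the core.
Breaking into a closed-shell core is much more expensive than removing a leftover valence electron — Na and Mg have the largest IE_3 here.
Tabulated IE_3 (kJ/mol): Mg 7733, B 3660, Na 6910.
So the third ionization energies run B < Na < Mg.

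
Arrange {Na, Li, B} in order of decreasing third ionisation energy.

Li > Na > B

IE_3 is the cost of taking one more electron from the +2 cation: Na²⁺ is already 1 electron into the core; Li²⁺ is already 1 electron into the core; B²⁺ still has 1 valence electron.
Pulling an electron out of a noble-gas core costs far more than removing a remaining valence electron, so Na and Li sit at the high end of IE_3.
Approximate IE_3 values (kJ/mol): Na 6910, Li 11815, B 3660.
Putting it together, IE_3: B < Na < Li.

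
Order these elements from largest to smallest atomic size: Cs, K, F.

Cs, K, F

F is in period 2, group 17; K is in period 4, group 1; Cs is in period 6, group 1.
Radius decreases left→right (rising Z_eff, same n) and increases top→bottom (higher n).
Here both period and group differ, so the two effects have to be weighed against each other.
K > F: relative to F, both the across-period and down-group shifts push K's atomic radius up.
Cs > K: Cs sits below K in group 1, so the down-group effect alone puts Cs larger.
For reference (pm): F 64, K 196, Cs 232.
So from largest to smallest: Cs > K > F.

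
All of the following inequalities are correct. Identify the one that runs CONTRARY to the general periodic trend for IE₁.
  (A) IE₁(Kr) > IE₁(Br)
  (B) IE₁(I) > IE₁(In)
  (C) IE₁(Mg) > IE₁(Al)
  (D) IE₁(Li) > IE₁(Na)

The general trend: IE₁ increases across a period and decreases down a group.
(A) Kr (period 4, group 18) vs Br (period 4, group 17): the stated order agrees with the simple trend.
(B) I (period 5, group 17) vs In (period 5, group 13): the stated order agrees with the simple trend.
(C) Mg (period 3, group 2) vs Al (period 3, group 13): the stated order contradicts the simple trend.
(D) Li (period 2, group 1) vs Na (period 3, group 1): the stated order agrees with the simple trend.
The exception is (C): Al's single 3p electron is easier to remove than one from Mg's filled 3s².

(C)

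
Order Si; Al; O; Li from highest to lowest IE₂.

After 1 electron has been removed, what remains? Si⁺ still has 3 valence electrons; Al⁺ still has 2 valence electrons; O⁺ still has 5 valence electrons; Li⁺ is the bare [He] core.
Pulling an electron out of a noble-gas core costs far more than removing a remaining valence electron, so Li sits at the high end of IE_2.
Valence configurations: Si⁺ [Ne]3s²3p¹, Al⁺ [Ne]3s², O⁺ [He]2s²2p³.
Si⁺ loses a lone 3p electron whereas Al⁺ must break into a filled 3s² pair, so IE_2(Al) > IE_2(Si) even though Si has the higher nuclear charge.
Tabulated IE_2 (kJ/mol): Si 1577, Al 1817, O 3388, Li 7298.
Hence IE_2: Si < Al < O < Li.

Li, O, Al, Si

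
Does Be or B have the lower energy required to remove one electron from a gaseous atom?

Be is in period 2, group 2; B is in period 2, group 13.
Removing the outermost electron gets harder across a period and easier down a group.
All lie in period 2; the across-period trend (first ionization energy increases left to right) applies, with the exception below.
Note the exception: Be has a higher first ionization energy than B, contrary to the simple trend — removing B's lone 2p electron is easier than breaking Be's filled 2s².
For reference (kJ/mol): Be 900, B 801.
So B has the lower energy required to remove one electron from a gaseous atom (B < Be).

B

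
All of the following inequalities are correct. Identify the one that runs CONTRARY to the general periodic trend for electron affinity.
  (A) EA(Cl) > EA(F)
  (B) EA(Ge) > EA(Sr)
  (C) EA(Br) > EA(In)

The general trend: electron affinity increases across a period and decreases down a group.
(A) Cl (period 3, group 17) vs F (period 2, group 17): the stated order contradicts the simple trend.
(B) Ge (period 4, group 14) vs Sr (period 5, group 2): the stated order agrees with the simple trend.
(C) Br (period 4, group 17) vs In (period 5, group 13): the stated order agrees with the simple trend.
The exception is (A): F's small 2p subshell makes the incoming electron feel strong e⁻–e⁻ repulsion, so Cl actually releases more energy on gaining an electron.

(A)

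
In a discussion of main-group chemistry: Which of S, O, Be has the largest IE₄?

Be

The fourth ionization energy removes an electron from the +3 ion. For each element: S³⁺ still has 3 valence electrons; O³⁺ still has 3 valence electrons; Be³⁺ is already 1 electron into the core.
Breaking into a closed-shell core is much more expensive than removing a leftover valence electron — Be has the largest IE_4 here.
Valence configurations: S³⁺ [Ne]3s²3p¹, O³⁺ [He]2s²2p¹.
The numbers (kJ/mol): S 4556, O 7469, Be 21007.
Overall IE_4 order: S < O < Be.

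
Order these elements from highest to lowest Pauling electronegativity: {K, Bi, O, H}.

H is in period 1, group 1; O is in period 2, group 16; K is in period 4, group 1; Bi is in period 6, group 15.
EN rises left→right (higher Z_eff, smaller atoms) and falls top→bottom (larger, more shielded atoms).
Neither a single period nor a single group — weigh both effects.
Bi > K: period and group pull opposite ways; the across-period shift dominates (2.02 vs 0.82).
H > Bi: the two effects oppose for this pair; the down-group effect wins (2.20 vs 2.02).
O > H: period and group pull opposite ways; the across-period shift dominates (3.44 vs 2.20).
For reference (Pauling): H 2.20, O 3.44, K 0.82, Bi 2.02.
So from highest to lowest: O > H > Bi > K.

O > H > Bi > K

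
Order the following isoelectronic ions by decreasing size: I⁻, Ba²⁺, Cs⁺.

All of these have 54 electrons, so size is governed by nuclear charge alone: the more protons, the stronger the pull on the same electron cloud, and the smaller the ion.
Nuclear charges: Ba²⁺ (Z=56), Cs⁺ (Z=55), I⁻ (Z=53).
Largest to smallest: I⁻ > Cs⁺ > Ba²⁺.

I⁻, Cs⁺, Ba²⁺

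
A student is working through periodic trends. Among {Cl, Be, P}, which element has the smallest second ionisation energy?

Consider each +1 ion: Cl⁺ still has 6 valence electrons; Be⁺ still has 1 valence electron; P⁺ still has 4 valence electrons.
All are still removing valence electrons, so compare the +1 ions as you would atoms: IE_2 generally rises across a period (higher Z_eff) and falls down a group (larger shell), subject to the usual subshell exceptions.
Valence configurations: Cl⁺ [Ne]3s²3p⁴, Be⁺ [He]2s¹, P⁺ [Ne]3s²3p².
The numbers (kJ/mol): Cl 2298, Be 1757, P 1907.
So the second ionization energies run Be < P < Cl.

Be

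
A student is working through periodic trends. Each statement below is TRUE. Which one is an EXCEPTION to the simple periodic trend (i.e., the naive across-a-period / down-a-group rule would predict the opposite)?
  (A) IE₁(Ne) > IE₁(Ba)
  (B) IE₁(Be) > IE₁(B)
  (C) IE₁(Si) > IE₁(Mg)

The general trend: first ionisation energy increases across a period and decreases down a group.
(A) Ne (period 2, group 18) vs Ba (period 6, group 2): the stated order agrees with the simple trend.
(B) Be (period 2, group 2) vs B (period 2, group 13): the stated order contradicts the simple trend.
(C) Si (period 3, group 14) vs Mg (period 3, group 2): the stated order agrees with the simple trend.
The exception is (B): removing B's lone 2p electron is easier than breaking Be's filled 2s².

(B)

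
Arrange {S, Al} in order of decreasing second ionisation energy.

IE_2 is the cost of taking one more electron from the +1 cation: S⁺ still has 5 valence electrons; Al⁺ still has 2 valence electrons.
All are still removing valence electrons, so compare the +1 ions as you would atoms: IE_2 generally rises across a period (higher Z_eff) and falls down a group (larger shell), subject to the usual subshell exceptions.
Valence configurations: S⁺ [Ne]3s²3p³, Al⁺ [Ne]3s².
Approximate IE_2 values (kJ/mol): S 2252, Al 1817.
Putting it together, IE_2: Al < S.

S > Al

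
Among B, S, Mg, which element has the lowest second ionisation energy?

IE_2 is the cost of taking one more electron from the +1 cation: B⁺ still has 2 valence electrons; S⁺ still has 5 valence electrons; Mg⁺ still has 1 valence electron.
All are still removing valence electrons, so compare the +1 ions as you would atoms: IE_2 generally rises across a period (higher Z_eff) and falls down a group (larger shell), subject to the usual subshell exceptions.
Valence configurations: B⁺ [He]2s², S⁺ [Ne]3s²3p³, Mg⁺ [Ne]3s¹.
Approximate IE_2 values (kJ/mol): B 2427, S 2252, Mg 1451.
Putting it together, IE_2: Mg < S < B.

Mg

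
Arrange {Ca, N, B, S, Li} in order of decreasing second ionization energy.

Li > N > B > S > Ca

IE_2 is the cost of taking one more electron from the +1 cation: Ca⁺ still has 1 valence electron; N⁺ still has 4 valence electrons; B⁺ still has 2 valence electrons; S⁺ still has 5 valence electrons; Li⁺ is the bare [He] core.
Breaking into a closed-shell core is much more expensive than removing a leftover valence electron — Li has the largest IE_2 here.
Valence configurations: Ca⁺ [Ar]4s¹, N⁺ [He]2s²2p², B⁺ [He]2s², S⁺ [Ne]3s²3p³.
The numbers (kJ/mol): Ca 1145, N 2856, B 2427, S 2252, Li 7298.
Hence IE_2: Ca < S < B < N < Li.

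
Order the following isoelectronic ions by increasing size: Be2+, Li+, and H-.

All of these have 2 electrons, so size is governed by nuclear charge alone: the more protons, the stronger the pull on the same electron cloud, and the smaller the ion.
Nuclear charges: Be2+ (Z=4), Li+ (Z=3), H- (Z=1).
Smallest to largest: Be2+ < Li+ < H-.

Be2+ < Li+ < H-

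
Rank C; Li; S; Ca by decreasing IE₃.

The third ionization energy removes an electron from the +2 ion. For each element: C²⁺ still has 2 valence electrons; Li²⁺ is already 1 electron into the core; S²⁺ still has 4 valence electrons; Ca²⁺ is the bare [Ar] core.
Pulling an electron out of a noble-gas core costs far more than removing a remaining valence electron, so Ca and Li sit at the high end of IE_3.
Valence configurations: C²⁺ [He]2s², S²⁺ [Ne]3s²3p².
The numbers (kJ/mol): C 4620, Li 11815, S 3357, Ca 4912.
So the third ionization energies run S < C < Ca < Li.

Li > Ca > C > S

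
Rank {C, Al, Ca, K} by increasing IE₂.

After 1 electron has been removed, what remains? C⁺ still has 3 valence electrons; Al⁺ still has 2 valence electrons; Ca⁺ still has 1 valence electron; K⁺ is the bare [Ar] core.
Core electrons are held far more tightly than valence electrons, so K tops the IE_2 order.
Valence configurations: C⁺ [He]2s²2p¹, Al⁺ [Ne]3s², Ca⁺ [Ar]4s¹.
The numbers (kJ/mol): C 2353, Al 1817, Ca 1145, K 3052.
So the second ionization energies run Ca < Al < C < K.

Ca < Al < C < K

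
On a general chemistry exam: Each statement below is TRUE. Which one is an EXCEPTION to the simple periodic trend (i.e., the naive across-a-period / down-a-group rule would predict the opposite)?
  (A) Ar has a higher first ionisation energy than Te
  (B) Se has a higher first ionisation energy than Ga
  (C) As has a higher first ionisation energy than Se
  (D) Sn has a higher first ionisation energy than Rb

(C)

The general trend: first ionisation energy increases across a period and decreases down a group.
(A) Ar (period 3, group 18) vs Te (period 5, group 16): the stated order agrees with the simple trend.
(B) Se (period 4, group 16) vs Ga (period 4, group 13): the stated order agrees with the simple trend.
(C) As (period 4, group 15) vs Se (period 4, group 16): the stated order contradicts the simple trend.
(D) Sn (period 5, group 14) vs Rb (period 5, group 1): the stated order agrees with the simple trend.
The exception is (C): Se (4p⁴) ionizes more easily than half-filled As (4p³).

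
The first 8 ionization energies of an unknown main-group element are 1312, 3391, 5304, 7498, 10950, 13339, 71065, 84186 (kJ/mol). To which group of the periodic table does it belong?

Look for the largest jump between consecutive ionization energies: IE7/IE6 ≈ 5.3, far larger than any earlier ratio.
That jump marks the point where a core electron is being removed. So the atom has 6 valence electrons.
A main-group element with 6 valence electrons is in group 16.

Group 16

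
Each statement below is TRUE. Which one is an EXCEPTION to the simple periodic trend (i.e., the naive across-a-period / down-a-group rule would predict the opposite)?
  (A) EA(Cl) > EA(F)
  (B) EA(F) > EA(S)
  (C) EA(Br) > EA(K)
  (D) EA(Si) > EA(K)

(A)

The general trend: electron affinity increases across a period and decreases down a group.
(A) Cl (period 3, group 17) vs F (period 2, group 17): the stated order contradicts the simple trend.
(B) F (period 2, group 17) vs S (period 3, group 16): the stated order agrees with the simple trend.
(C) Br (period 4, group 17) vs K (period 4, group 1): the stated order agrees with the simple trend.
(D) Si (period 3, group 14) vs K (period 4, group 1): the stated order agrees with the simple trend.
The exception is (A): F's small 2p subshell makes the incoming electron feel strong e⁻–e⁻ repulsion, so Cl actually releases more energy on gaining an electron.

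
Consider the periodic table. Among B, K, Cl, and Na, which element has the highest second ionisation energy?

The second ionization energy removes an electron from the +1 ion. For each element: B⁺ still has 2 valence electrons; K⁺ is the bare [Ar] core; Cl⁺ still has 6 valence electrons; Na⁺ is the bare [Ne] core.
Core electrons are held far more tightly than valence electrons, so K and Na top the IE_2 order.
Valence configurations: B⁺ [He]2s², Cl⁺ [Ne]3s²3p⁴.
The numbers (kJ/mol): B 2427, K 3052, Cl 2298, Na 4562.
Hence IE_2: Cl < B < K < Na.

Na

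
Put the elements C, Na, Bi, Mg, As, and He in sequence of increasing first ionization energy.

Na < Bi < Mg < As < C < He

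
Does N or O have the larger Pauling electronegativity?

Electronegativity increases across a period and decreases down a group, tracking effective nuclear charge and atomic size.
All lie in period 2, so electronegativity increases left to right.
So O has the larger Pauling electronegativity (O > N).

O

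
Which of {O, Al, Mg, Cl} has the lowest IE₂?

Mg

Consider each +1 ion: O⁺ still has 5 valence electrons; Al⁺ still has 2 valence electrons; Mg⁺ still has 1 valence electron; Cl⁺ still has 6 valence electrons.
All are still removing valence electrons, so compare the +1 ions as you would atoms: IE_2 generally rises across a period (higher Z_eff) and falls down a group (larger shell), subject to the usual subshell exceptions.
Valence configurations: O⁺ [He]2s²2p³, Al⁺ [Ne]3s², Mg⁺ [Ne]3s¹, Cl⁺ [Ne]3s²3p⁴.
The numbers (kJ/mol): O 3388, Al 1817, Mg 1451, Cl 2298.
Putting it together, IE_2: Mg < Al < Cl < O.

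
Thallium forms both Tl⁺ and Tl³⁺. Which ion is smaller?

Both ions have Z = 81 protons, but Tl³⁺ has lost more electrons, so its remaining electrons feel a larger effective nuclear charge per electron and are pulled in more tightly.
Higher positive charge → smaller ion, so Tl⁺ > Tl³⁺.

Tl³⁺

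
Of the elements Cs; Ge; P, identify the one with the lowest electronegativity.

P is in period 3, group 15; Ge is in period 4, group 14; Cs is in period 6, group 1.
Electronegativity increases across a period and decreases down a group, tracking effective nuclear charge and atomic size.
Here both period and group differ, so the two effects have to be weighed against each other.
Ge > Cs: relative to Cs, both the across-period and down-group shifts push Ge's electronegativity up.
P > Ge: both effects reinforce here, so P is clearly the higher of the two.
Approximate values (Pauling): P 2.19, Ge 2.01, Cs 0.79.
The lowest electronegativity among these belongs to Cs.

Cs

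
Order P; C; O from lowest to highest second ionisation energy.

IE_2 is the cost of taking one more electron from the +1 cation: P⁺ still has 4 valence electrons; C⁺ still has 3 valence electrons; O⁺ still has 5 valence electrons.
All are still removing valence electrons, so compare the +1 ions as you would atoms: IE_2 generally rises across a period (higher Z_eff) and falls down a group (larger shell), subject to the usual subshell exceptions.
Valence configurations: P⁺ [Ne]3s²3p², C⁺ [He]2s²2p¹, O⁺ [He]2s²2p³.
Approximate IE_2 values (kJ/mol): P 1907, C 2353, O 3388.
Overall IE_2 order: P < C < O.

P < C < O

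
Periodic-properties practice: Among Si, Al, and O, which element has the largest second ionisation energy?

O

After 1 electron has been removed, what remains? Si⁺ still has 3 valence electrons; Al⁺ still has 2 valence electrons; O⁺ still has 5 valence electrons.
All are still removing valence electrons, so compare the +1 ions as you would atoms: IE_2 generally rises across a period (higher Z_eff) and falls down a group (larger shell), subject to the usual subshell exceptions.
Valence configurations: Si⁺ [Ne]3s²3p¹, Al⁺ [Ne]3s², O⁺ [He]2s²2p³.
Si⁺ loses a lone 3p electron whereas Al⁺ must break into a filled 3s² pair, so IE_2(Al) > IE_2(Si) even though Si has the higher nuclear charge.
Approximate IE_2 values (kJ/mol): Si 1577, Al 1817, O 3388.
Putting it together, IE_2: Si < Al < O.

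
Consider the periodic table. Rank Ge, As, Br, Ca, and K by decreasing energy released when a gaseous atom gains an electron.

Br, Ge, As, K, Ca

K is in period 4, group 1; Ca is in period 4, group 2; Ge is in period 4, group 14; As is in period 4, group 15; Br is in period 4, group 17.
EA tends to increase across a period and decrease down a group, though the pattern is less regular than for IE or radius.
All lie in period 4; the across-period trend (electron affinity increases left to right) applies, with the exception below.
Note the exception: K has a higher electron affinity than Ca, contrary to the simple trend — adding an electron to Ca (ns²) has to open a new, higher-energy np subshell, which is unfavourable.
Note the exception: Ge has a higher electron affinity than As, contrary to the simple trend — adding an electron to As's half-filled 4p³ is unfavourable, so Ge (4p²) has the more exothermic EA.
Approximate values (kJ/mol): K 48, Ca 2, Ge 119, As 78, Br 325.
So from highest to lowest: Br > Ge > As > K > Ca.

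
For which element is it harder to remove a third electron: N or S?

After 2 electrons have been removed, what remains? N²⁺ still has 3 valence electrons; S²⁺ still has 4 valence electrons.
All are still removing valence electrons, so compare the +2 ions as you would atoms: IE_3 generally rises across a period (higher Z_eff) and falls down a group (larger shell), subject to the usual subshell exceptions.
Valence configurations: N²⁺ [He]2s²2p¹, S²⁺ [Ne]3s²3p².
The numbers (kJ/mol): N 4578, S 3357.
Overall IE_3 order: S < N.

N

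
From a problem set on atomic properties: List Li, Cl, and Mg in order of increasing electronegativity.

Li < Mg < Cl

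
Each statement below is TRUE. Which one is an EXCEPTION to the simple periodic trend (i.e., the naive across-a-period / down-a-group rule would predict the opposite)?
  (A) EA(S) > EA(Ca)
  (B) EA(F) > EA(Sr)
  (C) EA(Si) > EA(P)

(C)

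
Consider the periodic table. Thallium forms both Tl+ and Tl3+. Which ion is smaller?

Tl3+

Both ions have Z = 81 protons, but Tl3+ has lost more electrons, so its remaining electrons feel a larger effective nuclear charge per electron and are pulled in more tightly.
Higher positive charge → smaller ion, so Tl+ > Tl3+.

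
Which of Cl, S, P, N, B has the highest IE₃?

The third ionization energy removes an electron from the +2 ion. For each element: Cl²⁺ still has 5 valence electrons; S²⁺ still has 4 valence electrons; P²⁺ still has 3 valence electrons; N²⁺ still has 3 valence electrons; B²⁺ still has 1 valence electron.
All are still removing valence electrons, so compare the +2 ions as you would atoms: IE_3 generally rises across a period (higher Z_eff) and falls down a group (larger shell), subject to the usual subshell exceptions.
Valence configurations: Cl²⁺ [Ne]3s²3p³, S²⁺ [Ne]3s²3p², P²⁺ [Ne]3s²3p¹, N²⁺ [He]2s²2p¹, B²⁺ [He]2s¹.
The numbers (kJ/mol): Cl 3822, S 3357, P 2914, N 4578, B 3660.
Overall IE_3 order: P < S < B < Cl < N.

N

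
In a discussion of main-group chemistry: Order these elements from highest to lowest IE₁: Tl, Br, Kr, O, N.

N is in period 2, group 15; O is in period 2, group 16; Br is in period 4, group 17; Kr is in period 4, group 18; Tl is in period 6, group 13.
Across a period the outer electron is held more tightly (higher IE₁); down a group it sits in a higher shell, more shielded, and comes off more easily.
These span different periods and groups, so the two trends combine.
Br > Tl: both effects reinforce here, so Br is clearly the higher of the two.
O > Br: period and group pull opposite ways; the down-group shift dominates (1314 vs 1140 kJ/mol).
Kr > O: period and group pull opposite ways; the across-period shift dominates (1351 vs 1314 kJ/mol).
N > Kr: the two effects oppose for this pair; the down-group effect wins (1402 vs 1351 kJ/mol).
Note the exception: N has a higher first ionization energy than O, contrary to the simple trend — pairing an electron in O's 2p⁴ costs repulsion energy, so O ionizes more easily than half-filled N (2p³).
Tabulated first ionization energy (kJ/mol): N 1402, O 1314, Br 1140, Kr 1351, Tl 589.
So from highest to lowest: N > Kr > O > Br > Tl.

N > Kr > O > Br > Tl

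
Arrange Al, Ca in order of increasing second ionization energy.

The second ionization energy removes an electron from the +1 ion. For each element: Al⁺ still has 2 valence electrons; Ca⁺ still has 1 valence electron.
All are still removing valence electrons, so compare the +1 ions as you would atoms: IE_2 generally rises across a period (higher Z_eff) and falls down a group (larger shell), subject to the usual subshell exceptions.
Valence configurations: Al⁺ [Ne]3s², Ca⁺ [Ar]4s¹.
The numbers (kJ/mol): Al 1817, Ca 1145.
Overall IE_2 order: Ca < Al.

Ca < Al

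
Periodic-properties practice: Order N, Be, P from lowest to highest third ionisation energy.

The third ionization energy removes an electron from the +2 ion. For each element: N²⁺ still has 3 valence electrons; Be²⁺ is the bare [He] core; P²⁺ still has 3 valence electrons.
Breaking into a closed-shell core is much more expensive than removing a leftover valence electron — Be has the largest IE_3 here.
Valence configurations: N²⁺ [He]2s²2p¹, P²⁺ [Ne]3s²3p¹.
Approximate IE_3 values (kJ/mol): N 4578, Be 14849, P 2914.
Hence IE_3: P < N < Be.

P < N < Be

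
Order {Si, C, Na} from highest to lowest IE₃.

After 2 electrons have been removed, what remains? Si²⁺ still has 2 valence electrons; C²⁺ still has 2 valence electrons; Na²⁺ is already 1 electron into the core.
Pulling an electron out of a noble-gas core costs far more than removing a remaining valence electron, so Na sits at the high end of IE_3.
Valence configurations: Si²⁺ [Ne]3s², C²⁺ [He]2s².
Tabulated IE_3 (kJ/mol): Si 3232, C 4620, Na 6910.
So the third ionization energies run Si < C < Na.

Na > C > Si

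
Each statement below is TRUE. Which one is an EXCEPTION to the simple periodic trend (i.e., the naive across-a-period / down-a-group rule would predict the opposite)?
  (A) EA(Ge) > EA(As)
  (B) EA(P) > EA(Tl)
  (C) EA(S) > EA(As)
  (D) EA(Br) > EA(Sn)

(A)

The general trend: electron affinity increases across a period and decreases down a group.
(A) Ge (period 4, group 14) vs As (period 4, group 15): the stated order contradicts the simple trend.
(B) P (period 3, group 15) vs Tl (period 6, group 13): the stated order agrees with the simple trend.
(C) S (period 3, group 16) vs As (period 4, group 15): the stated order agrees with the simple trend.
(D) Br (period 4, group 17) vs Sn (period 5, group 14): the stated order agrees with the simple trend.
The exception is (A): adding an electron to As's half-filled 4p³ is unfavourable, so Ge (4p²) has the more exothermic EA.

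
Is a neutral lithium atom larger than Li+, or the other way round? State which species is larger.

Li

Forming Li+ removes 1 electron from Li. Fewer electrons for the same nuclear charge means less shielding and a higher Z_eff on the remaining electrons, and for main-group metals the entire outer shell is lost.
A cation is smaller than its parent atom: Li+ < Li.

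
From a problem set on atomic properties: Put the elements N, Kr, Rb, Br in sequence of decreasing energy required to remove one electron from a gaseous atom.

N > Kr > Br > Rb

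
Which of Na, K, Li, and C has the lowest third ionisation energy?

IE_3 is the cost of taking one more electron from the +2 cation: Na²⁺ is already 1 electron into the core; K²⁺ is already 1 electron into the core; Li²⁺ is already 1 electron into the core; C²⁺ still has 2 valence electrons.
Usually core removal costs more than valence removal, but here the competition is close: a tightly held n=2 valence electron can cost more to remove than an n=3 core electron, so the actual values have to decide it.
The numbers (kJ/mol): Na 6910, K 4420, Li 11815, C 4620.
Hence IE_3: K < C < Na < Li.

K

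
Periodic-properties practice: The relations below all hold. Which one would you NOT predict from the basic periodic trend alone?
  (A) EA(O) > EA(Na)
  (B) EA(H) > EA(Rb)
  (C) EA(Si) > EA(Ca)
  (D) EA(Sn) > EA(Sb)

The general trend: electron affinity increases across a period and decreases down a group.
(A) O (period 2, group 16) vs Na (period 3, group 1): the stated order agrees with the simple trend.
(B) H (period 1, group 1) vs Rb (period 5, group 1): the stated order agrees with the simple trend.
(C) Si (period 3, group 14) vs Ca (period 4, group 2): the stated order agrees with the simple trend.
(D) Sn (period 5, group 14) vs Sb (period 5, group 15): the stated order contradicts the simple trend.
The exception is (D): adding an electron to Sb's half-filled 5p³ is unfavourable, so Sn has the more exothermic EA.

(D)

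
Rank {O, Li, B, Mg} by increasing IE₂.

After 1 electron has been removed, what remains? O⁺ still has 5 valence electrons; Li⁺ is the bare [He] core; B⁺ still has 2 valence electrons; Mg⁺ still has 1 valence electron.
Breaking into a closed-shell core is much more expensive than removing a leftover valence electron — Li has the largest IE_2 here.
Valence configurations: O⁺ [He]2s²2p³, B⁺ [He]2s², Mg⁺ [Ne]3s¹.
Tabulated IE_2 (kJ/mol): O 3388, Li 7298, B 2427, Mg 1451.
Hence IE_2: Mg < B < O < Li.

Mg < B < O < Li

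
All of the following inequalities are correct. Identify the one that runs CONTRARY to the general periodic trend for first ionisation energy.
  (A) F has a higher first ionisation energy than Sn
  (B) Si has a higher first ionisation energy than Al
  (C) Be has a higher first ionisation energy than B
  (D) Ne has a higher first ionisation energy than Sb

(C)

The general trend: first ionisation energy increases across a period and decreases down a group.
(A) F (period 2, group 17) vs Sn (period 5, group 14): the stated order agrees with the simple trend.
(B) Si (period 3, group 14) vs Al (period 3, group 13): the stated order agrees with the simple trend.
(C) Be (period 2, group 2) vs B (period 2, group 13): the stated order contradicts the simple trend.
(D) Ne (period 2, group 18) vs Sb (period 5, group 15): the stated order agrees with the simple trend.
The exception is (C): removing B's lone 2p electron is easier than breaking Be's filled 2s².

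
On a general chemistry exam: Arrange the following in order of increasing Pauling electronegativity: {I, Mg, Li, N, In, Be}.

Li < Mg < Be < In < I < N

EN rises left→right (higher Z_eff, smaller atoms) and falls top→bottom (larger, more shielded atoms).
Here both period and group differ, so the two effects have to be weighed against each other.
Mg > Li: period and group pull opposite ways; the across-period shift dominates (1.31 vs 0.98).
Be > Mg: they share group 2; the group trend gives Be the larger value.
In > Be: period and group pull opposite ways; the across-period shift dominates (1.78 vs 1.57).
I > In: both are in period 5; the period trend gives I the larger value.
N > I: the two effects oppose for this pair; the down-group effect wins (3.04 vs 2.66).
For reference (Pauling): Li 0.98, Be 1.57, N 3.04, Mg 1.31, In 1.78, I 2.66.
So from lowest to highest: Li < Mg < Be < In < I < N.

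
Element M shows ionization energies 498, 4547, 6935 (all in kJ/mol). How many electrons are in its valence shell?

Look for the largest jump between consecutive ionization energies: IE2/IE1 ≈ 9.1, far larger than any earlier ratio.
That jump marks the point where a core electron is being removed. So the atom has 1 valence electron.

1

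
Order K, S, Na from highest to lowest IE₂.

Consider each +1 ion: K⁺ is the bare [Ar] core; S⁺ still has 5 valence electrons; Na⁺ is the bare [Ne] core.
Core electrons are held far more tightly than valence electrons, so K and Na top the IE_2 order.
Approximate IE_2 values (kJ/mol): K 3052, S 2252, Na 4562.
So the second ionization energies run S < K < Na.

Na, K, S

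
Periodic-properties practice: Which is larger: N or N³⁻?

N³⁻

Forming N³⁻ adds 3 electrons to N. More electron–electron repulsion in the same shell, with unchanged nuclear charge, lets the cloud expand.
An anion is larger than its parent atom: N³⁻ > N.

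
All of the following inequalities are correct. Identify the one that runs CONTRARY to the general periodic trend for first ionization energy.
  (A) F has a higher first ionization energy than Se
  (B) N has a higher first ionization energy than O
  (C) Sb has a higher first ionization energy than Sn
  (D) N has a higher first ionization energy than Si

The general trend: first ionization energy increases across a period and decreases down a group.
(A) F (period 2, group 17) vs Se (period 4, group 16): the stated order agrees with the simple trend.
(B) N (period 2, group 15) vs O (period 2, group 16): the stated order contradicts the simple trend.
(C) Sb (period 5, group 15) vs Sn (period 5, group 14): the stated order agrees with the simple trend.
(D) N (period 2, group 15) vs Si (period 3, group 14): the stated order agrees with the simple trend.
The exception is (B): pairing an electron in O's 2p⁴ costs repulsion energy, so O ionizes more easily than half-filled N (2p³).

(B)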